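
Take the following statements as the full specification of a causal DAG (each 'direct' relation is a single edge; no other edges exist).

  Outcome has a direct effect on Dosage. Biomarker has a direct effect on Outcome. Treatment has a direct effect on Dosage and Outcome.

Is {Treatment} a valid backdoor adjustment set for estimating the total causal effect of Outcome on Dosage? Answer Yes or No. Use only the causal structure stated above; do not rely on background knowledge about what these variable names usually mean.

Backdoor paths from Outcome to Dosage (paths whose first edge points into Outcome):
  P1: Outcome <- Treatment -> Dosage
Condition 1 (no descendant of Outcome in the set): holds — descendants of Outcome are {Dosage}; none are in {Treatment}.
Condition 2 (every backdoor path blocked by {Treatment}):
  P1: blocked at fork node Treatment ∈ conditioning set.
{Treatment} satisfies the backdoor criterion.

Yes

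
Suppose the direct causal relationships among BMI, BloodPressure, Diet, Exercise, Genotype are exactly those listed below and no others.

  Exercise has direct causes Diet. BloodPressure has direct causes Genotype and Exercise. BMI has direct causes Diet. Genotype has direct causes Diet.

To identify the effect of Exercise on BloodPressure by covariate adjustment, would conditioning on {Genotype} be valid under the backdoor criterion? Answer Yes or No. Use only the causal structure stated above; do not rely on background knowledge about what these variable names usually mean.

Yes

Backdoor paths from Exercise to BloodPressure (paths whose first edge points into Exercise):
  P1: Exercise <- Diet -> Genotype -> BloodPressure
Condition 1 (no descendant of Exercise in the set): holds — descendants of Exercise are {BloodPressure}; none are in {Genotype}.
Condition 2 (every backdoor path blocked by {Genotype}):
  P1: blocked at chain node Genotype ∈ conditioning set.
{Genotype} satisfies the backdoor criterion.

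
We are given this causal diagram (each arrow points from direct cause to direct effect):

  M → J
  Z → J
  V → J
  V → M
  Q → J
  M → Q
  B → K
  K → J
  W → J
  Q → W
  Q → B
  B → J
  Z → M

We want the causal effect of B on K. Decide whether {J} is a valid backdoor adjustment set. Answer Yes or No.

No

Backdoor paths from B to K (paths whose first edge points into B):
  P1: B <- Q <- M <- V -> J <- K
  P2: B <- Q <- M <- Z -> J <- K
  P3: B <- Q <- M -> J <- K
  P4: B <- Q -> W -> J <- K
  P5: B <- Q -> J <- K
Condition 1 (no descendant of B in the set): FAILS — J is a descendant of B.
Condition 2 (every backdoor path blocked by {J}):
  P1: open — collider(s) J are conditioned on (or have a conditioned descendant) and no non-collider on the path is in the set.
  P2: open — collider(s) J are conditioned on (or have a conditioned descendant) and no non-collider on the path is in the set.
  P3: open — collider(s) J are conditioned on (or have a conditioned descendant) and no non-collider on the path is in the set.
  P4: open — collider(s) J are conditioned on (or have a conditioned descendant) and no non-collider on the path is in the set.
  P5: open — collider(s) J are conditioned on (or have a conditioned descendant) and no non-collider on the path is in the set.
{J} does not satisfy the backdoor criterion.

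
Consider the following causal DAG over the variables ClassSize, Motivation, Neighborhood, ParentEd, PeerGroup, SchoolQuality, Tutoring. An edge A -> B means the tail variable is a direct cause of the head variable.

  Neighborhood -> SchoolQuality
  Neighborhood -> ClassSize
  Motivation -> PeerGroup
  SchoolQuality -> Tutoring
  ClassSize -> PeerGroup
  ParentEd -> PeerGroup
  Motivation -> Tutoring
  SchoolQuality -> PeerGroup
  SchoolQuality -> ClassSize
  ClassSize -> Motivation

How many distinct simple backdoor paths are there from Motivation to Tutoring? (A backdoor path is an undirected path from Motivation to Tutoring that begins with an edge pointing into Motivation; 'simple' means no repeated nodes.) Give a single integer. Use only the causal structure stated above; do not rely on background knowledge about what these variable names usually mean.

3

A backdoor path from Motivation to Tutoring is any simple undirected path whose first edge points into Motivation (i.e. leaves Motivation via a parent).
Parents of Motivation: {ClassSize}.
Enumerating:
  P1: Motivation <- ClassSize <- Neighborhood -> SchoolQuality -> Tutoring
  P2: Motivation <- ClassSize <- SchoolQuality -> Tutoring
  P3: Motivation <- ClassSize -> PeerGroup <- SchoolQuality -> Tutoring
That exhausts the simple backdoor paths. Count: 3.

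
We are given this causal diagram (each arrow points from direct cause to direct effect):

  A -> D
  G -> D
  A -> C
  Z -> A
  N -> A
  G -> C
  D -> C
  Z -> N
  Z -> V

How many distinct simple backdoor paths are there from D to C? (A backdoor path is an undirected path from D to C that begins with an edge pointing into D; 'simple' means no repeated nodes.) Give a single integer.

A backdoor path from D to C is any simple undirected path whose first edge points into D (i.e. leaves D via a parent).
Parents of D: {A, G}.
Enumerating:
  P1: D <- G -> C
  P2: D <- A -> C
That exhausts the simple backdoor paths. Count: 2.

2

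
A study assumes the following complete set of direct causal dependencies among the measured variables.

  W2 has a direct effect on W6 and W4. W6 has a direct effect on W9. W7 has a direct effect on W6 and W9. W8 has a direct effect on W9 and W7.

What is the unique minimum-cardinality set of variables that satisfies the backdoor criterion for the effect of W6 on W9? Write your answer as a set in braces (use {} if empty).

{W7}

Variables eligible for adjustment (non-descendants of W6, excluding W6 and W9): {W2, W4, W7, W8}.
Backdoor paths from W6 to W9:
  P1: W6 <- W7 <- W8 -> W9
  P2: W6 <- W7 -> W9
The empty set is not sufficient: P1 (W6 <- W7 <- W8 -> W9) has no collider blocking it and no conditioned non-collider, so it is open.
Try {W7}:
  P1: blocked at chain node W7 ∈ conditioning set.
  P2: blocked at fork node W7 ∈ conditioning set.
{W7} contains no descendant of W6 and blocks every backdoor path.
No other singleton works — e.g. {W2} leaves P1 open — so {W7} is the unique smallest valid adjustment set.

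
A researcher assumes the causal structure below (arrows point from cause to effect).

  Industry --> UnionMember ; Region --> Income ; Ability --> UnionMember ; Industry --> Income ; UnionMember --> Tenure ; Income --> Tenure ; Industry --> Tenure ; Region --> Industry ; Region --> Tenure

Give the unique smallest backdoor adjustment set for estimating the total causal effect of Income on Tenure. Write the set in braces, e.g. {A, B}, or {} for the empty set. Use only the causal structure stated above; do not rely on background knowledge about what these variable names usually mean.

{Industry, Region}

Variables eligible for adjustment (non-descendants of Income, excluding Income and Tenure): {Ability, Industry, Region, UnionMember}.
Backdoor paths from Income to Tenure:
  P1: Income <- Region -> Industry -> UnionMember -> Tenure
  P2: Income <- Region -> Industry -> Tenure
  P3: Income <- Region -> Tenure
  P4: Income <- Industry <- Region -> Tenure
  P5: Income <- Industry -> UnionMember -> Tenure
  P6: Income <- Industry -> Tenure
The empty set is not sufficient: P1 (Income <- Region -> Industry -> UnionMember -> Tenure) has no collider blocking it and no conditioned non-collider, so it is open.
Try {Industry, Region}:
  P1: blocked at fork node Region ∈ conditioning set.
  P2: blocked at fork node Region ∈ conditioning set.
  P3: blocked at fork node Region ∈ conditioning set.
  P4: blocked at chain node Industry ∈ conditioning set.
  P5: blocked at fork node Industry ∈ conditioning set.
  P6: blocked at fork node Industry ∈ conditioning set.
{Industry, Region} contains no descendant of Income and blocks every backdoor path.
Every element of {Industry, Region} is needed (dropping Industry leaves P5 open; dropping Region leaves P3 open), so no proper subset is valid.
Among all size-2 subsets of the eligible variables, only {Industry, Region} blocks every backdoor path, so it is the unique smallest valid adjustment set.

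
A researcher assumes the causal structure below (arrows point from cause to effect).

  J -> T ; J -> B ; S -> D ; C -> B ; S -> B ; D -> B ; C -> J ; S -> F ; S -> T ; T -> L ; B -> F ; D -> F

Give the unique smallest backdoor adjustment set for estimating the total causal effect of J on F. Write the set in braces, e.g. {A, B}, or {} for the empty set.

{C}

Variables eligible for adjustment (non-descendants of J, excluding J and F): {C, D, S}.
Backdoor paths from J to F:
  P1: J <- C -> B <- S -> D -> F
  P2: J <- C -> B <- S -> F
  P3: J <- C -> B <- D <- S -> F
  P4: J <- C -> B <- D -> F
  P5: J <- C -> B -> F
The empty set is not sufficient: P5 (J <- C -> B -> F) has no collider blocking it and no conditioned non-collider, so it is open.
Try {C}:
  P1: blocked at fork node C ∈ conditioning set.
  P2: blocked at fork node C ∈ conditioning set.
  P3: blocked at fork node C ∈ conditioning set.
  P4: blocked at fork node C ∈ conditioning set.
  P5: blocked at fork node C ∈ conditioning set.
{C} contains no descendant of J and blocks every backdoor path.
No other singleton works — e.g. {S} leaves P5 open — so {C} is the unique smallest valid adjustment set.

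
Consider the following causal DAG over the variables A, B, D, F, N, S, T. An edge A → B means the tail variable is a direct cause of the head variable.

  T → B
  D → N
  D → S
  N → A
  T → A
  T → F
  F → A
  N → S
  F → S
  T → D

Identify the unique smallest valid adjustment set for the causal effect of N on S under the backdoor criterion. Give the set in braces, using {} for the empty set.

Variables eligible for adjustment (non-descendants of N, excluding N and S): {B, D, F, T}.
Backdoor paths from N to S:
  P1: N <- D <- T -> F -> S
  P2: N <- D <- T -> A <- F -> S
  P3: N <- D -> S
The empty set is not sufficient: P1 (N <- D <- T -> F -> S) has no collider blocking it and no conditioned non-collider, so it is open.
Try {D}:
  P1: blocked at chain node D ∈ conditioning set.
  P2: blocked at chain node D ∈ conditioning set.
  P3: blocked at fork node D ∈ conditioning set.
{D} contains no descendant of N and blocks every backdoor path.
No other singleton works — e.g. {T} leaves P3 open — so {D} is the unique smallest valid adjustment set.

{D}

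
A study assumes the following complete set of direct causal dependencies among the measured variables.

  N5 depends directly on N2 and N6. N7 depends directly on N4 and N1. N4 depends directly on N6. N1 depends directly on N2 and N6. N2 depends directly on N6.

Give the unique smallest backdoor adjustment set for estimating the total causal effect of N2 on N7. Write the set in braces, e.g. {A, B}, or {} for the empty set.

Variables eligible for adjustment (non-descendants of N2, excluding N2 and N7): {N4, N6}.
Backdoor paths from N2 to N7:
  P1: N2 <- N6 -> N1 -> N7
  P2: N2 <- N6 -> N4 -> N7
The empty set is not sufficient: P1 (N2 <- N6 -> N1 -> N7) has no collider blocking it and no conditioned non-collider, so it is open.
Try {N6}:
  P1: blocked at fork node N6 ∈ conditioning set.
  P2: blocked at fork node N6 ∈ conditioning set.
{N6} contains no descendant of N2 and blocks every backdoor path.
No other singleton works — e.g. {N4} leaves P1 open — so {N6} is the unique smallest valid adjustment set.

{N6}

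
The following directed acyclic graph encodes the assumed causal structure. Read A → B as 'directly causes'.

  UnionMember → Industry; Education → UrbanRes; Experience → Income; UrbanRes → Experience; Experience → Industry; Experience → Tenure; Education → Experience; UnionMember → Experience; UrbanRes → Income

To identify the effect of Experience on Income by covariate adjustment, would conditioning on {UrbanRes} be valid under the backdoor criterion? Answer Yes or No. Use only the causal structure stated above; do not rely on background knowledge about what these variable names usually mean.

Backdoor paths from Experience to Income (paths whose first edge points into Experience):
  P1: Experience <- Education -> UrbanRes -> Income
  P2: Experience <- UrbanRes -> Income
Condition 1 (no descendant of Experience in the set): holds — descendants of Experience are {Income, Industry, Tenure}; none are in {UrbanRes}.
Condition 2 (every backdoor path blocked by {UrbanRes}):
  P1: blocked at chain node UrbanRes ∈ conditioning set.
  P2: blocked at fork node UrbanRes ∈ conditioning set.
{UrbanRes} satisfies the backdoor criterion.

Yes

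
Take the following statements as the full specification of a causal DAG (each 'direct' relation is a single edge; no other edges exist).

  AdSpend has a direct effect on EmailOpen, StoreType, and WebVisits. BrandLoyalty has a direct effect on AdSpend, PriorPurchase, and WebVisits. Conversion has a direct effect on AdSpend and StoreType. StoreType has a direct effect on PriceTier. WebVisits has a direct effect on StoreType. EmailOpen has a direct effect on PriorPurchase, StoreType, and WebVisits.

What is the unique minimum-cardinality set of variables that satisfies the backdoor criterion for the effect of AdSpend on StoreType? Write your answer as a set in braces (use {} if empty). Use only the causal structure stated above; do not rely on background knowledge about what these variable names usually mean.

Variables eligible for adjustment (non-descendants of AdSpend, excluding AdSpend and StoreType): {BrandLoyalty, Conversion}.
Backdoor paths from AdSpend to StoreType:
  P1: AdSpend <- Conversion -> StoreType
  P2: AdSpend <- BrandLoyalty -> WebVisits <- EmailOpen -> StoreType
  P3: AdSpend <- BrandLoyalty -> WebVisits -> StoreType
  P4: AdSpend <- BrandLoyalty -> PriorPurchase <- EmailOpen -> WebVisits -> StoreType
  P5: AdSpend <- BrandLoyalty -> PriorPurchase <- EmailOpen -> StoreType
The empty set is not sufficient: P1 (AdSpend <- Conversion -> StoreType) has no collider blocking it and no conditioned non-collider, so it is open.
Try {BrandLoyalty, Conversion}:
  P1: blocked at fork node Conversion ∈ conditioning set.
  P2: blocked at fork node BrandLoyalty ∈ conditioning set.
  P3: blocked at fork node BrandLoyalty ∈ conditioning set.
  P4: blocked at fork node BrandLoyalty ∈ conditioning set.
  P5: blocked at fork node BrandLoyalty ∈ conditioning set.
{BrandLoyalty, Conversion} contains no descendant of AdSpend and blocks every backdoor path.
Every element of {BrandLoyalty, Conversion} is needed (dropping BrandLoyalty leaves P3 open; dropping Conversion leaves P1 open), so no proper subset is valid.
Among all size-2 subsets of the eligible variables, only {BrandLoyalty, Conversion} blocks every backdoor path, so it is the unique smallest valid adjustment set.

{BrandLoyalty, Conversion}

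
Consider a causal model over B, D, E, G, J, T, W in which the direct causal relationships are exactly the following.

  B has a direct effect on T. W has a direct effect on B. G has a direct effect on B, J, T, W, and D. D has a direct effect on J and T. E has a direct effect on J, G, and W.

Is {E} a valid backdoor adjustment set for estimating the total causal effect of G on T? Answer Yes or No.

Backdoor paths from G to T (paths whose first edge points into G):
  P1: G <- E -> W -> B -> T
  P2: G <- E -> J <- D -> T
Condition 1 (no descendant of G in the set): holds — descendants of G are {B, D, J, T, W}; none are in {E}.
Condition 2 (every backdoor path blocked by {E}):
  P1: blocked at fork node E ∈ conditioning set.
  P2: blocked at fork node E ∈ conditioning set.
{E} satisfies the backdoor criterion.

Yes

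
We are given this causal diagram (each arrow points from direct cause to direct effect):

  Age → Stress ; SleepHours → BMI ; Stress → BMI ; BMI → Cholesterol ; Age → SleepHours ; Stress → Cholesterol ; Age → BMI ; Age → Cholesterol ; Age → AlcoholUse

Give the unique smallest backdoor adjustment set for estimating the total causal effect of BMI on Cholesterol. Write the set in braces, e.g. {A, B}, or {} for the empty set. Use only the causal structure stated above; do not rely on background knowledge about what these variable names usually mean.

{Age, Stress}

Variables eligible for adjustment (non-descendants of BMI, excluding BMI and Cholesterol): {Age, AlcoholUse, SleepHours, Stress}.
Backdoor paths from BMI to Cholesterol:
  P1: BMI <- Age -> Stress -> Cholesterol
  P2: BMI <- Age -> Cholesterol
  P3: BMI <- Stress <- Age -> Cholesterol
  P4: BMI <- Stress -> Cholesterol
  P5: BMI <- SleepHours <- Age -> Stress -> Cholesterol
  P6: BMI <- SleepHours <- Age -> Cholesterol
The empty set is not sufficient: P1 (BMI <- Age -> Stress -> Cholesterol) has no collider blocking it and no conditioned non-collider, so it is open.
Try {Age, Stress}:
  P1: blocked at fork node Age ∈ conditioning set.
  P2: blocked at fork node Age ∈ conditioning set.
  P3: blocked at chain node Stress ∈ conditioning set.
  P4: blocked at fork node Stress ∈ conditioning set.
  P5: blocked at fork node Age ∈ conditioning set.
  P6: blocked at fork node Age ∈ conditioning set.
{Age, Stress} contains no descendant of BMI and blocks every backdoor path.
Every element of {Age, Stress} is needed (dropping Age leaves P2 open; dropping Stress leaves P4 open), so no proper subset is valid.
Among all size-2 subsets of the eligible variables, only {Age, Stress} blocks every backdoor path, so it is the unique smallest valid adjustment set.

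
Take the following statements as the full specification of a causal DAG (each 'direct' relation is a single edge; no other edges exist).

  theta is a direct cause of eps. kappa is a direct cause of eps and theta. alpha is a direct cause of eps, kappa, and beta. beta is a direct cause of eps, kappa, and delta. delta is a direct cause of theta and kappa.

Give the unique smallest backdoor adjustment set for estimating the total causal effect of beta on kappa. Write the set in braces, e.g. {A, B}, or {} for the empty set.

Variables eligible for adjustment (non-descendants of beta, excluding beta and kappa): {alpha}.
Backdoor paths from beta to kappa:
  P1: beta <- alpha -> kappa
  P2: beta <- alpha -> eps <- kappa
  P3: beta <- alpha -> eps <- theta <- delta -> kappa
  P4: beta <- alpha -> eps <- theta <- kappa
The empty set is not sufficient: P1 (beta <- alpha -> kappa) has no collider blocking it and no conditioned non-collider, so it is open.
Try {alpha}:
  P1: blocked at fork node alpha ∈ conditioning set.
  P2: blocked at fork node alpha ∈ conditioning set.
  P3: blocked at fork node alpha ∈ conditioning set.
  P4: blocked at fork node alpha ∈ conditioning set.
{alpha} contains no descendant of beta and blocks every backdoor path.
{alpha} is the unique smallest valid adjustment set.

{alpha}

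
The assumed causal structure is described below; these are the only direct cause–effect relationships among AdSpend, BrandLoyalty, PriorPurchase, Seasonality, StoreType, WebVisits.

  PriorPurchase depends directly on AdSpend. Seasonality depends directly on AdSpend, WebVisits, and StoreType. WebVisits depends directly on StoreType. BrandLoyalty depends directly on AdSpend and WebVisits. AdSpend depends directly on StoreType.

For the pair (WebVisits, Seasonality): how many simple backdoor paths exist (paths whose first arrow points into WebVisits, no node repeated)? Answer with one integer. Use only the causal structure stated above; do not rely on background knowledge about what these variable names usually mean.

2

A backdoor path from WebVisits to Seasonality is any simple undirected path whose first edge points into WebVisits (i.e. leaves WebVisits via a parent).
Parents of WebVisits: {StoreType}.
Enumerating:
  P1: WebVisits <- StoreType -> AdSpend -> Seasonality
  P2: WebVisits <- StoreType -> Seasonality
That exhausts the simple backdoor paths. Count: 2.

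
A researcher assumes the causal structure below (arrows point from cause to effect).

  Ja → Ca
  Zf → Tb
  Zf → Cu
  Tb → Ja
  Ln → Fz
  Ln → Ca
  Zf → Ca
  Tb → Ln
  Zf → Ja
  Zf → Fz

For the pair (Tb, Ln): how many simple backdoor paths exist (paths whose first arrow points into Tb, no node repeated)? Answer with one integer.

A backdoor path from Tb to Ln is any simple undirected path whose first edge points into Tb (i.e. leaves Tb via a parent).
Parents of Tb: {Zf}.
Enumerating:
  P1: Tb <- Zf -> Ja -> Ca <- Ln
  P2: Tb <- Zf -> Fz <- Ln
  P3: Tb <- Zf -> Ca <- Ln
That exhausts the simple backdoor paths. Count: 3.

3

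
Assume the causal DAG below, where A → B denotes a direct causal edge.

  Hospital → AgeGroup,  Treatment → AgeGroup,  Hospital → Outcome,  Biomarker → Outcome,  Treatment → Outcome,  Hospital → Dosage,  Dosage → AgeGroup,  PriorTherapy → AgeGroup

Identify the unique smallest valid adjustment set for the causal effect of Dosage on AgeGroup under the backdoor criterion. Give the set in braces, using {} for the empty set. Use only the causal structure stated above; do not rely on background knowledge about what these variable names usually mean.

Variables eligible for adjustment (non-descendants of Dosage, excluding Dosage and AgeGroup): {Biomarker, Hospital, Outcome, PriorTherapy, Treatment}.
Backdoor paths from Dosage to AgeGroup:
  P1: Dosage <- Hospital -> Outcome <- Treatment -> AgeGroup
  P2: Dosage <- Hospital -> AgeGroup
The empty set is not sufficient: P2 (Dosage <- Hospital -> AgeGroup) has no collider blocking it and no conditioned non-collider, so it is open.
Try {Hospital}:
  P1: blocked at fork node Hospital ∈ conditioning set.
  P2: blocked at fork node Hospital ∈ conditioning set.
{Hospital} contains no descendant of Dosage and blocks every backdoor path.
No other singleton works — e.g. {PriorTherapy} leaves P2 open — so {Hospital} is the unique smallest valid adjustment set.

{Hospital}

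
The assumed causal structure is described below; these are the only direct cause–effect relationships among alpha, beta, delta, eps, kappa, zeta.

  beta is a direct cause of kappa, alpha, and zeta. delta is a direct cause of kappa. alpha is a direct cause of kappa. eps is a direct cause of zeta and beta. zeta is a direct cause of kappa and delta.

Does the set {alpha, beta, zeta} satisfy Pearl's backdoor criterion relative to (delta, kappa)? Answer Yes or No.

Yes

Backdoor paths from delta to kappa (paths whose first edge points into delta):
  P1: delta <- zeta <- eps -> beta -> alpha -> kappa
  P2: delta <- zeta <- eps -> beta -> kappa
  P3: delta <- zeta <- beta -> alpha -> kappa
  P4: delta <- zeta <- beta -> kappa
  P5: delta <- zeta -> kappa
Condition 1 (no descendant of delta in the set): holds — descendants of delta are {kappa}; none are in {alpha, beta, zeta}.
Condition 2 (every backdoor path blocked by {alpha, beta, zeta}):
  P1: blocked at chain node zeta ∈ conditioning set.
  P2: blocked at chain node zeta ∈ conditioning set.
  P3: blocked at chain node zeta ∈ conditioning set.
  P4: blocked at chain node zeta ∈ conditioning set.
  P5: blocked at fork node zeta ∈ conditioning set.
{alpha, beta, zeta} satisfies the backdoor criterion.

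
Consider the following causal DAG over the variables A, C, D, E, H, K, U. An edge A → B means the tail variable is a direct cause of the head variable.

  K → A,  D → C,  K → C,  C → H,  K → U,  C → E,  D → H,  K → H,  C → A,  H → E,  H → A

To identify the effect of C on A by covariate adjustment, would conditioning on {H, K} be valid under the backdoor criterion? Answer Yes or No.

No

Backdoor paths from C to A (paths whose first edge points into C):
  P1: C <- K -> H -> A
  P2: C <- K -> A
  P3: C <- D -> H <- K -> A
  P4: C <- D -> H -> A
Condition 1 (no descendant of C in the set): FAILS — H is a descendant of C.
Condition 2 (every backdoor path blocked by {H, K}):
  P1: blocked at fork node K ∈ conditioning set.
  P2: blocked at fork node K ∈ conditioning set.
  P3: blocked at fork node K ∈ conditioning set.
  P4: blocked at chain node H ∈ conditioning set.
{H, K} does not satisfy the backdoor criterion.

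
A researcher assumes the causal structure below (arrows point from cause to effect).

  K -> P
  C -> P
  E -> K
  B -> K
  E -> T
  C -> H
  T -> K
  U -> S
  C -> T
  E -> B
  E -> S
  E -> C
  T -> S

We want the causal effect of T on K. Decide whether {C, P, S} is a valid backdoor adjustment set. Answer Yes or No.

Backdoor paths from T to K (paths whose first edge points into T):
  P1: T <- E -> C -> P <- K
  P2: T <- E -> B -> K
  P3: T <- E -> K
  P4: T <- C <- E -> B -> K
  P5: T <- C <- E -> K
  P6: T <- C -> P <- K
Condition 1 (no descendant of T in the set): FAILS — P and S are descendants of T.
Condition 2 (every backdoor path blocked by {C, P, S}):
  P1: blocked at chain node C ∈ conditioning set.
  P2: open — no interior node is in the conditioning set.
  P3: open — no interior node is in the conditioning set.
  P4: blocked at chain node C ∈ conditioning set.
  P5: blocked at chain node C ∈ conditioning set.
  P6: blocked at fork node C ∈ conditioning set.
{C, P, S} does not satisfy the backdoor criterion.

No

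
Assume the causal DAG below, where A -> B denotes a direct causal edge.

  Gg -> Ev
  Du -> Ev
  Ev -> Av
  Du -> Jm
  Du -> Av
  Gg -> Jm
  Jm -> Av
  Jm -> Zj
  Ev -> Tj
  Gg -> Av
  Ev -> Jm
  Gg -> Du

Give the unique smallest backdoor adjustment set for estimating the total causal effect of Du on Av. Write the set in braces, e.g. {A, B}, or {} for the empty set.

Variables eligible for adjustment (non-descendants of Du, excluding Du and Av): {Gg}.
Backdoor paths from Du to Av:
  P1: Du <- Gg -> Ev -> Jm -> Av
  P2: Du <- Gg -> Ev -> Av
  P3: Du <- Gg -> Jm <- Ev -> Av
  P4: Du <- Gg -> Jm -> Av
  P5: Du <- Gg -> Av
The empty set is not sufficient: P1 (Du <- Gg -> Ev -> Jm -> Av) has no collider blocking it and no conditioned non-collider, so it is open.
Try {Gg}:
  P1: blocked at fork node Gg ∈ conditioning set.
  P2: blocked at fork node Gg ∈ conditioning set.
  P3: blocked at fork node Gg ∈ conditioning set.
  P4: blocked at fork node Gg ∈ conditioning set.
  P5: blocked at fork node Gg ∈ conditioning set.
{Gg} contains no descendant of Du and blocks every backdoor path.
{Gg} is the unique smallest valid adjustment set.

{Gg}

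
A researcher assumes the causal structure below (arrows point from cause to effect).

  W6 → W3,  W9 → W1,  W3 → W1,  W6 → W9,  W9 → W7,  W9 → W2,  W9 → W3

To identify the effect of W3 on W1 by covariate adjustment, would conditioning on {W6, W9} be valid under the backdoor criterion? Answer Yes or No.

Backdoor paths from W3 to W1 (paths whose first edge points into W3):
  P1: W3 <- W6 -> W9 -> W1
  P2: W3 <- W9 -> W1
Condition 1 (no descendant of W3 in the set): holds — descendants of W3 are {W1}; none are in {W6, W9}.
Condition 2 (every backdoor path blocked by {W6, W9}):
  P1: blocked at fork node W6 ∈ conditioning set.
  P2: blocked at fork node W9 ∈ conditioning set.
{W6, W9} satisfies the backdoor criterion.

Yes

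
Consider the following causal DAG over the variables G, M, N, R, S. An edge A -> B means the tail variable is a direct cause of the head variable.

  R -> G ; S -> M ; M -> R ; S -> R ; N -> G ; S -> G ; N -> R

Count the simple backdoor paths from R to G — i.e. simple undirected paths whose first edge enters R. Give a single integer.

3

A backdoor path from R to G is any simple undirected path whose first edge points into R (i.e. leaves R via a parent).
Parents of R: {M, N, S}.
Enumerating:
  P1: R <- S -> G
  P2: R <- N -> G
  P3: R <- M <- S -> G
That exhausts the simple backdoor paths. Count: 3.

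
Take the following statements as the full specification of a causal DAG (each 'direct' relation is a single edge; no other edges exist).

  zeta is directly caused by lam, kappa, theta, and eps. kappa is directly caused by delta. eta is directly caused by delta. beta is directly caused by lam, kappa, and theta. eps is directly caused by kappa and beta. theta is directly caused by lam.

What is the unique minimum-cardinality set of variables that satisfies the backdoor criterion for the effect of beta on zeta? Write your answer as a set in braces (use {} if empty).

{kappa, lam, theta}

Variables eligible for adjustment (non-descendants of beta, excluding beta and zeta): {delta, eta, kappa, lam, theta}.
Backdoor paths from beta to zeta:
  P1: beta <- lam -> theta -> zeta
  P2: beta <- lam -> zeta
  P3: beta <- theta <- lam -> zeta
  P4: beta <- theta -> zeta
  P5: beta <- kappa -> eps -> zeta
  P6: beta <- kappa -> zeta
The empty set is not sufficient: P1 (beta <- lam -> theta -> zeta) has no collider blocking it and no conditioned non-collider, so it is open.
Try {kappa, lam, theta}:
  P1: blocked at fork node lam ∈ conditioning set.
  P2: blocked at fork node lam ∈ conditioning set.
  P3: blocked at chain node theta ∈ conditioning set.
  P4: blocked at fork node theta ∈ conditioning set.
  P5: blocked at fork node kappa ∈ conditioning set.
  P6: blocked at fork node kappa ∈ conditioning set.
{kappa, lam, theta} contains no descendant of beta and blocks every backdoor path.
Every element of {kappa, lam, theta} is needed (dropping kappa leaves P5 open; dropping lam leaves P2 open; dropping theta leaves P4 open), so no proper subset is valid.
Among all size-3 subsets of the eligible variables, only {kappa, lam, theta} blocks every backdoor path, so it is the unique smallest valid adjustment set.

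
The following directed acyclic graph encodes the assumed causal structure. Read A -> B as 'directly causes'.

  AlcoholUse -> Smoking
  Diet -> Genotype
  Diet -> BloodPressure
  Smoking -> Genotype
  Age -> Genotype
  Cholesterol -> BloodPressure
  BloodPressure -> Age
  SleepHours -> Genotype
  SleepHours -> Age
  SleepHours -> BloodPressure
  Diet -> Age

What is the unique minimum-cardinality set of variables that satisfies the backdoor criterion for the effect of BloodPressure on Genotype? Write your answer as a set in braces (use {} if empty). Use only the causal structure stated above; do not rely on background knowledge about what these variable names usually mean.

{Diet, SleepHours}

Variables eligible for adjustment (non-descendants of BloodPressure, excluding BloodPressure and Genotype): {AlcoholUse, Cholesterol, Diet, SleepHours, Smoking}.
Backdoor paths from BloodPressure to Genotype:
  P1: BloodPressure <- SleepHours -> Age <- Diet -> Genotype
  P2: BloodPressure <- SleepHours -> Age -> Genotype
  P3: BloodPressure <- SleepHours -> Genotype
  P4: BloodPressure <- Diet -> Age <- SleepHours -> Genotype
  P5: BloodPressure <- Diet -> Age -> Genotype
  P6: BloodPressure <- Diet -> Genotype
The empty set is not sufficient: P2 (BloodPressure <- SleepHours -> Age -> Genotype) has no collider blocking it and no conditioned non-collider, so it is open.
Try {Diet, SleepHours}:
  P1: blocked at fork node SleepHours ∈ conditioning set.
  P2: blocked at fork node SleepHours ∈ conditioning set.
  P3: blocked at fork node SleepHours ∈ conditioning set.
  P4: blocked at fork node Diet ∈ conditioning set.
  P5: blocked at fork node Diet ∈ conditioning set.
  P6: blocked at fork node Diet ∈ conditioning set.
{Diet, SleepHours} contains no descendant of BloodPressure and blocks every backdoor path.
Every element of {Diet, SleepHours} is needed (dropping Diet leaves P5 open; dropping SleepHours leaves P2 open), so no proper subset is valid.
Among all size-2 subsets of the eligible variables, only {Diet, SleepHours} blocks every backdoor path, so it is the unique smallest valid adjustment set.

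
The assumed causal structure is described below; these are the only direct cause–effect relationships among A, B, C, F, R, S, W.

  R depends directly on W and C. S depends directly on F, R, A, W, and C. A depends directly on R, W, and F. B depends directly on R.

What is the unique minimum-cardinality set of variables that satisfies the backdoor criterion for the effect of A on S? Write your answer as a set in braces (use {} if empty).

Variables eligible for adjustment (non-descendants of A, excluding A and S): {B, C, F, R, W}.
Backdoor paths from A to S:
  P1: A <- W -> R <- C -> S
  P2: A <- W -> R -> S
  P3: A <- W -> S
  P4: A <- F -> S
  P5: A <- R <- W -> S
  P6: A <- R <- C -> S
  P7: A <- R -> S
The empty set is not sufficient: P2 (A <- W -> R -> S) has no collider blocking it and no conditioned non-collider, so it is open.
Try {F, R, W}:
  P1: blocked at fork node W ∈ conditioning set.
  P2: blocked at fork node W ∈ conditioning set.
  P3: blocked at fork node W ∈ conditioning set.
  P4: blocked at fork node F ∈ conditioning set.
  P5: blocked at chain node R ∈ conditioning set.
  P6: blocked at chain node R ∈ conditioning set.
  P7: blocked at fork node R ∈ conditioning set.
{F, R, W} contains no descendant of A and blocks every backdoor path.
Every element of {F, R, W} is needed (dropping F leaves P4 open; dropping R leaves P6 open; dropping W leaves P1 open), so no proper subset is valid.
Among all size-3 subsets of the eligible variables, only {F, R, W} blocks every backdoor path, so it is the unique smallest valid adjustment set.

{F, R, W}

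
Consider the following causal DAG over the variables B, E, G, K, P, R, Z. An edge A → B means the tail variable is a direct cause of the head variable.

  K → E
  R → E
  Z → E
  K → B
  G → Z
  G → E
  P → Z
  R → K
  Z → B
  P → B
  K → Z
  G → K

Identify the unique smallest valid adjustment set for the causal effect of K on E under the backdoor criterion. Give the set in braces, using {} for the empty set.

Variables eligible for adjustment (non-descendants of K, excluding K and E): {G, P, R}.
Backdoor paths from K to E:
  P1: K <- R -> E
  P2: K <- G -> Z -> E
  P3: K <- G -> E
The empty set is not sufficient: P1 (K <- R -> E) has no collider blocking it and no conditioned non-collider, so it is open.
Try {G, R}:
  P1: blocked at fork node R ∈ conditioning set.
  P2: blocked at fork node G ∈ conditioning set.
  P3: blocked at fork node G ∈ conditioning set.
{G, R} contains no descendant of K and blocks every backdoor path.
Every element of {G, R} is needed (dropping G leaves P2 open; dropping R leaves P1 open), so no proper subset is valid.
Among all size-2 subsets of the eligible variables, only {G, R} blocks every backdoor path, so it is the unique smallest valid adjustment set.

{G, R}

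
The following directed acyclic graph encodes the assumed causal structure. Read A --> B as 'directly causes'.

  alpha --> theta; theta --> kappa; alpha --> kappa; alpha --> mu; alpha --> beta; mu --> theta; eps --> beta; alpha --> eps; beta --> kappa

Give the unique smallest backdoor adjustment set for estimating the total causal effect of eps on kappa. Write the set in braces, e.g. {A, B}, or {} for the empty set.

Variables eligible for adjustment (non-descendants of eps, excluding eps and kappa): {alpha, mu, theta}.
Backdoor paths from eps to kappa:
  P1: eps <- alpha -> mu -> theta -> kappa
  P2: eps <- alpha -> beta -> kappa
  P3: eps <- alpha -> theta -> kappa
  P4: eps <- alpha -> kappa
The empty set is not sufficient: P1 (eps <- alpha -> mu -> theta -> kappa) has no collider blocking it and no conditioned non-collider, so it is open.
Try {alpha}:
  P1: blocked at fork node alpha ∈ conditioning set.
  P2: blocked at fork node alpha ∈ conditioning set.
  P3: blocked at fork node alpha ∈ conditioning set.
  P4: blocked at fork node alpha ∈ conditioning set.
{alpha} contains no descendant of eps and blocks every backdoor path.
No other singleton works — e.g. {mu} leaves P2 open — so {alpha} is the unique smallest valid adjustment set.

{alpha}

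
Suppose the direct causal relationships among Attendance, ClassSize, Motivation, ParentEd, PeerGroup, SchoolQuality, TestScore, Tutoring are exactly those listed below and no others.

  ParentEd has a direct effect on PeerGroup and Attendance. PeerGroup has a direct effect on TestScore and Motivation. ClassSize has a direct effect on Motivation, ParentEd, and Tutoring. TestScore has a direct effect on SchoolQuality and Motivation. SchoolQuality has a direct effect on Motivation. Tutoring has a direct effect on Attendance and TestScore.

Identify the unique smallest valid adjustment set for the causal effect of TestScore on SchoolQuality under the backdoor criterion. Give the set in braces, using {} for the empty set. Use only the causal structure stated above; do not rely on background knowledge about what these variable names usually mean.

{}

Variables eligible for adjustment (non-descendants of TestScore, excluding TestScore and SchoolQuality): {Attendance, ClassSize, ParentEd, PeerGroup, Tutoring}.
Backdoor paths from TestScore to SchoolQuality:
  P1: TestScore <- PeerGroup <- ParentEd <- ClassSize -> Motivation <- SchoolQuality
  P2: TestScore <- PeerGroup <- ParentEd -> Attendance <- Tutoring <- ClassSize -> Motivation <- SchoolQuality
  P3: TestScore <- PeerGroup -> Motivation <- SchoolQuality
  P4: TestScore <- Tutoring <- ClassSize -> ParentEd -> PeerGroup -> Motivation <- SchoolQuality
  P5: TestScore <- Tutoring <- ClassSize -> Motivation <- SchoolQuality
  P6: TestScore <- Tutoring -> Attendance <- ParentEd <- ClassSize -> Motivation <- SchoolQuality
  P7: TestScore <- Tutoring -> Attendance <- ParentEd -> PeerGroup -> Motivation <- SchoolQuality
Each backdoor path contains an unconditioned collider, so every path is already blocked with the empty conditioning set:
  P1: blocked at collider Motivation (neither it nor any descendant is in the conditioning set).
  P2: blocked at collider Attendance (neither it nor any descendant is in the conditioning set).
  P3: blocked at collider Motivation (neither it nor any descendant is in the conditioning set).
  P4: blocked at collider Motivation (neither it nor any descendant is in the conditioning set).
  P5: blocked at collider Motivation (neither it nor any descendant is in the conditioning set).
  P6: blocked at collider Attendance (neither it nor any descendant is in the conditioning set).
  P7: blocked at collider Attendance (neither it nor any descendant is in the conditioning set).
The empty set is therefore the unique smallest valid set.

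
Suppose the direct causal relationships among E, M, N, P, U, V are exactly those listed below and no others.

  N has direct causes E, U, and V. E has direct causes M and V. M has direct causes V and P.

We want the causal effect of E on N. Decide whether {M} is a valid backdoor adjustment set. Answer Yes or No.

Backdoor paths from E to N (paths whose first edge points into E):
  P1: E <- V -> N
  P2: E <- M <- V -> N
Condition 1 (no descendant of E in the set): holds — descendants of E are {N}; none are in {M}.
Condition 2 (every backdoor path blocked by {M}):
  P1: open — no interior node is in the conditioning set.
  P2: blocked at chain node M ∈ conditioning set.
{M} does not satisfy the backdoor criterion.

No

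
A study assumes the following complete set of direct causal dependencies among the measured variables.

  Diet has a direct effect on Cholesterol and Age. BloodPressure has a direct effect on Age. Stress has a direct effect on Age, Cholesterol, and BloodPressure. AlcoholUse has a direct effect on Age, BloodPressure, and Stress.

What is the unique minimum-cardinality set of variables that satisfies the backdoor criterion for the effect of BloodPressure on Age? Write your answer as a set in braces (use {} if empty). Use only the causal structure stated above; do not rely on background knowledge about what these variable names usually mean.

{AlcoholUse, Stress}

Variables eligible for adjustment (non-descendants of BloodPressure, excluding BloodPressure and Age): {AlcoholUse, Cholesterol, Diet, Stress}.
Backdoor paths from BloodPressure to Age:
  P1: BloodPressure <- AlcoholUse -> Stress -> Age
  P2: BloodPressure <- AlcoholUse -> Stress -> Cholesterol <- Diet -> Age
  P3: BloodPressure <- AlcoholUse -> Age
  P4: BloodPressure <- Stress <- AlcoholUse -> Age
  P5: BloodPressure <- Stress -> Age
  P6: BloodPressure <- Stress -> Cholesterol <- Diet -> Age
The empty set is not sufficient: P1 (BloodPressure <- AlcoholUse -> Stress -> Age) has no collider blocking it and no conditioned non-collider, so it is open.
Try {AlcoholUse, Stress}:
  P1: blocked at fork node AlcoholUse ∈ conditioning set.
  P2: blocked at fork node AlcoholUse ∈ conditioning set.
  P3: blocked at fork node AlcoholUse ∈ conditioning set.
  P4: blocked at chain node Stress ∈ conditioning set.
  P5: blocked at fork node Stress ∈ conditioning set.
  P6: blocked at fork node Stress ∈ conditioning set.
{AlcoholUse, Stress} contains no descendant of BloodPressure and blocks every backdoor path.
Every element of {AlcoholUse, Stress} is needed (dropping AlcoholUse leaves P3 open; dropping Stress leaves P5 open), so no proper subset is valid.
Among all size-2 subsets of the eligible variables, only {AlcoholUse, Stress} blocks every backdoor path, so it is the unique smallest valid adjustment set.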